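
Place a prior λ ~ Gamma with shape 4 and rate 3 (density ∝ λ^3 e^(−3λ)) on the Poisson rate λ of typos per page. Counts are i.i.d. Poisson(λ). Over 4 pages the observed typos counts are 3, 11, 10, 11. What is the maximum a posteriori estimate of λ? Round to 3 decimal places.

λ̂_MAP = 5.429

Σxᵢ = 3+11+10+11 = 35, with n = 4.
Posterior ∝ λ^3e^(−3λ) · λ^35e^(−4λ) = λ^38e^(−7λ), i.e. Gamma(shape=39, rate=7).
The mode of a Gamma(a, b) with a ≥ 1 (shape–rate) is (a−1)/b = 38/7 ≈ 5.429.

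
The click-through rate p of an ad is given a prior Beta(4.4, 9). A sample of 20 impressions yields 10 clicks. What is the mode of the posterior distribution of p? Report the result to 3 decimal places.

p̂_MAP = 0.427

Prior: Beta(4.4, 9).
Data: 10 successes in 20 trials. The binomial likelihood contributes p^10(1−p)^10, so the posterior is Beta(4.4+10, 9+10) = Beta(14.4, 19).
For Beta(a, b) with a, b > 1 the mode is (a−1)/(a+b−2) = 13.4/31.4 ≈ 0.427.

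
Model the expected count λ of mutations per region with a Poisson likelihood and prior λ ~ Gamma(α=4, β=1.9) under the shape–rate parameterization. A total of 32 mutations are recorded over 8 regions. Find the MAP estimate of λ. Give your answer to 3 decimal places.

λ̂_MAP = 3.535

Σxᵢ = 32, n = 8.
Posterior ∝ λ^3e^(−1.9λ) · λ^32e^(−8λ) = λ^35e^(−9.9λ), i.e. Gamma(shape=36, rate=9.9).
The mode of a Gamma(a, b) with a ≥ 1 (shape–rate) is (a−1)/b = 35/9.9 ≈ 3.535.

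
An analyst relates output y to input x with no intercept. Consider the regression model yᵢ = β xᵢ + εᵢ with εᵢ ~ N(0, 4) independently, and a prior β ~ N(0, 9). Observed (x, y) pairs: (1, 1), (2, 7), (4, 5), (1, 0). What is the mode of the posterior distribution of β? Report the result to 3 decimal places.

log p(β | y) = −Σ(yᵢ − βxᵢ)²/(2·4) − β²/(2·9) + const.
Setting the derivative to zero: Σxᵢ(yᵢ − βxᵢ)/4 − β/9 = 0, so β = Σxᵢyᵢ / (Σxᵢ² + σ²/τ²).
Σxᵢyᵢ = 1·1 + 2·7 + 4·5 + 1·0 = 35; Σxᵢ² = 22; σ²/τ² = 4/9.
β̂_MAP = 35 / (22 + 4/9) = 35/(202/9) = 315/202 ≈ 1.559.

β̂_MAP = 1.559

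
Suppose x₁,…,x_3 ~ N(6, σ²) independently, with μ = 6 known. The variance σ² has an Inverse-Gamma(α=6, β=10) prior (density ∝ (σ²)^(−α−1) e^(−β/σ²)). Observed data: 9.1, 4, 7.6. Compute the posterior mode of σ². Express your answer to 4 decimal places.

Sum of squared deviations about the known mean: SS = (9.1−6)² + (4−6)² + (7.6−6)² = 16.17.
The Normal likelihood contributes (σ²)^(−n/2) exp(−SS/(2σ²)), so the posterior is Inverse-Gamma(α + n/2, β + SS/2) = Inverse-Gamma(7.5, 18.085).
The mode of Inverse-Gamma(a, b) is b/(a+1) = 18.085/8.5 ≈ 2.1276.

σ̂²_MAP = 2.1276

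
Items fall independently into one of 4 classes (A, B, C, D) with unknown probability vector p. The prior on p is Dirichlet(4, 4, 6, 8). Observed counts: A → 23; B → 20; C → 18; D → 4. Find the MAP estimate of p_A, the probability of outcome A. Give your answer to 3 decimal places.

The posterior is Dirichlet(αᵢ + nᵢ) = Dirichlet(27, 24, 24, 12).
For a Dirichlet(a₁,…,a_K) with all aᵢ > 1, the mode has j-th component (aⱼ − 1)/(Σaᵢ − K).
Here Σaᵢ = 87 and K = 4, so p_A = (27 − 1)/(87 − 4) = 26/83 ≈ 0.313.

MAP estimate of p_A = 0.313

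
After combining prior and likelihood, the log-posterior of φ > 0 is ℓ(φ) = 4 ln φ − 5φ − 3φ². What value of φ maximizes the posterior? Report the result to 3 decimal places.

φ̂_MAP = 0.500

ℓ'(φ) = 4/φ − 5 − 6φ. Setting this to zero and multiplying by φ: 6φ² + 5φ − 4 = 0.
φ = (−5 + √(5² + 4·6·4)) / (2·6) = (−5 + √121) / 12 = (−5 + 11)/12 = 1/2.
ℓ''(φ) = −4/φ² − 6 < 0, confirming a maximum.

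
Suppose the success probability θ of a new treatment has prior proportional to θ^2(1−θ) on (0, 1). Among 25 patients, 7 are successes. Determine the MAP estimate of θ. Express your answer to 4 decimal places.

θ̂_MAP = 0.3214

The prior density ∝ θ^2(1−θ)^1 is the kernel of Beta(3, 2).
Data: 7 successes in 25 trials. The binomial likelihood contributes θ^7(1−θ)^18, so the posterior is Beta(3+7, 2+18) = Beta(10, 20).
For Beta(a, b) with a, b > 1 the mode is (a−1)/(a+b−2) = 9/28 ≈ 0.3214.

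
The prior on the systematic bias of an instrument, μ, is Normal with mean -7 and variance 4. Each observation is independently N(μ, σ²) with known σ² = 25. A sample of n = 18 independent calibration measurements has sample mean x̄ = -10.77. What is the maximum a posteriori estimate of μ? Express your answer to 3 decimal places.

n = 18, x̄ = -10.77.
For a Normal prior and Normal likelihood with known variance, the posterior is Normal; its mode equals its mean, the precision-weighted average.
Prior precision 1/σ₀² = 1/4 = 0.25; data precision n/σ² = 18/25 = 0.72.
μ̂ = (0.25·(-7) + 0.72·(-10.77)) / (0.25 + 0.72) = (-9.5044)/0.97 = -23761/2425 ≈ -9.798.

μ̂_MAP = -9.798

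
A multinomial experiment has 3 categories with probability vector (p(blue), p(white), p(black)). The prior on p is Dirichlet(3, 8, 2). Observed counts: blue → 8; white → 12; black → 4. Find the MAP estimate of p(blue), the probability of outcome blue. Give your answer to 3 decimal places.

MAP estimate of p(blue) = 0.294

The posterior is Dirichlet(αᵢ + nᵢ) = Dirichlet(11, 20, 6).
For a Dirichlet(a₁,…,a_K) with all aᵢ > 1, the mode has j-th component (aⱼ − 1)/(Σaᵢ − K).
Here Σaᵢ = 37 and K = 3, so p(blue) = (11 − 1)/(37 − 3) = 10/34 ≈ 0.294.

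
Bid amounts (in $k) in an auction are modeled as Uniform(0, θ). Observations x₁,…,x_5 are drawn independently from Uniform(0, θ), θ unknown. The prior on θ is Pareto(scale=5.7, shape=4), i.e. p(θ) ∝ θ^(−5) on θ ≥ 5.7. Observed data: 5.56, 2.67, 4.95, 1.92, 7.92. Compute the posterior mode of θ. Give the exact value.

θ̂_MAP = 7.92

The Uniform(0, θ) likelihood is θ^(−n) for θ ≥ max(xᵢ), zero otherwise. Here max(xᵢ) = 7.92.
Posterior ∝ θ^(−5) · θ^(−5) = θ^(−10) on θ ≥ max(5.7, 7.92) = 7.92.
This density is strictly decreasing in θ, so the posterior mode lies at the lower boundary of the support.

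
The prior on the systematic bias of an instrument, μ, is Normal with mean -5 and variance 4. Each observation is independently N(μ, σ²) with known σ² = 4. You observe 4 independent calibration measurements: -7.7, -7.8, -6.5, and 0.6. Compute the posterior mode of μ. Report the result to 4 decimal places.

n = 4; x̄ = ((-7.7) + (-7.8) + (-6.5) + 0.6)/4 = -21.4/4 = -5.35.
For a Normal prior and Normal likelihood with known variance, the posterior is Normal; its mode equals its mean, the precision-weighted average.
Prior precision 1/σ₀² = 1/4 = 0.25; data precision n/σ² = 4/4 = 1.
μ̂ = (0.25·(-5) + 1·(-5.35)) / (0.25 + 1) = (-6.6)/1.25 = -5.2800.

μ̂_MAP = -5.2800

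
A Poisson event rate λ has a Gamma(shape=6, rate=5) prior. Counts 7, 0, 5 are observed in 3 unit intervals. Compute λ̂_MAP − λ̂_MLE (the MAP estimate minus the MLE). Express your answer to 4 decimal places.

MAP − MLE = -1.8750

Σxᵢ = 12. Posterior is Gamma(18, 8); MAP = (18−1)/8 = 17/8 ≈ 2.12500.
MLE = x̄ = 12/3 ≈ 4.00000.
Difference = 17/8 − 12/3 = -15/8 ≈ -1.8750.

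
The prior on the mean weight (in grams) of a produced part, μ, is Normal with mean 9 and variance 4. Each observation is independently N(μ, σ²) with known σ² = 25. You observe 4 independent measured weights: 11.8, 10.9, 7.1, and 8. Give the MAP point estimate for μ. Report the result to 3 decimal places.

μ̂_MAP = 9.176

n = 4; x̄ = (11.8 + 10.9 + 7.1 + 8)/4 = 37.8/4 = 9.45.
For a Normal prior and Normal likelihood with known variance, the posterior is Normal; its mode equals its mean, the precision-weighted average.
Prior precision 1/σ₀² = 1/4 = 0.25; data precision n/σ² = 4/25 = 0.16.
μ̂ = (0.25·9 + 0.16·9.45) / (0.25 + 0.16) = 3.762/0.41 = 1881/205 ≈ 9.176.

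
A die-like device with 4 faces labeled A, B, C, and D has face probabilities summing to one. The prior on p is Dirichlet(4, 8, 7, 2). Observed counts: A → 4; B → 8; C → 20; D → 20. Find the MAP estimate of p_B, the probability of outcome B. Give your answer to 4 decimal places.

The posterior is Dirichlet(αᵢ + nᵢ) = Dirichlet(8, 16, 27, 22).
For a Dirichlet(a₁,…,a_K) with all aᵢ > 1, the mode has j-th component (aⱼ − 1)/(Σaᵢ − K).
Here Σaᵢ = 73 and K = 4, so p_B = (16 − 1)/(73 − 4) = 15/69 ≈ 0.2174.

MAP estimate of p_B = 0.2174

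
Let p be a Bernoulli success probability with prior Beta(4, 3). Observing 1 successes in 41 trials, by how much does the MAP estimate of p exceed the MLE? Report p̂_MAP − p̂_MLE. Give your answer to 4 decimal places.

MAP − MLE = 0.0626

Posterior is Beta(5, 43); MAP = (5−1)/(48−2) = 4/46 ≈ 0.08696.
MLE ignores the prior: p̂_MLE = k/n = 1/41 ≈ 0.02439.
Difference = 4/46 − 1/41 = 59/943 ≈ 0.0626.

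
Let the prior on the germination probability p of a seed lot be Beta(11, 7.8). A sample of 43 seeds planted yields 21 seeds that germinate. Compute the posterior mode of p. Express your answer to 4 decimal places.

Prior: Beta(11, 7.8).
Data: 21 successes in 43 trials. The binomial likelihood contributes p^21(1−p)^22, so the posterior is Beta(11+21, 7.8+22) = Beta(32, 29.8).
For Beta(a, b) with a, b > 1 the mode is (a−1)/(a+b−2) = 31/59.8 ≈ 0.5184.

p̂_MAP = 0.5184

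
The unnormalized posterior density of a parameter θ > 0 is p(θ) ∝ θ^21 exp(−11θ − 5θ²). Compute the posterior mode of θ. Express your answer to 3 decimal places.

ℓ'(θ) = 21/θ − 11 − 10θ. Setting this to zero and multiplying by θ: 10θ² + 11θ − 21 = 0.
θ = (−11 + √(11² + 4·10·21)) / (2·10) = (−11 + √961) / 20 = (−11 + 31)/20 = 1.
ℓ''(θ) = −21/θ² − 10 < 0, confirming a maximum.

θ̂_MAP = 1.000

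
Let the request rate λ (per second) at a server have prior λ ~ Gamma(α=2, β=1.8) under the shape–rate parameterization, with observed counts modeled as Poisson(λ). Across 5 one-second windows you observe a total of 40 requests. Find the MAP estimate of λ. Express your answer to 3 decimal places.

λ̂_MAP = 6.029

Σxᵢ = 40, n = 5.
Posterior ∝ λe^(−1.8λ) · λ^40e^(−5λ) = λ^41e^(−6.8λ), i.e. Gamma(shape=42, rate=6.8).
The mode of a Gamma(a, b) with a ≥ 1 (shape–rate) is (a−1)/b = 41/6.8 ≈ 6.029.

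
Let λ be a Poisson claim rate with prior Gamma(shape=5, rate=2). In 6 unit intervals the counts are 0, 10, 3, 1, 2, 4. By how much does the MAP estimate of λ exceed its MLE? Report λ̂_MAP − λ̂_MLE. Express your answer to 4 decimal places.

Σxᵢ = 20. Posterior is Gamma(25, 8); MAP = (25−1)/8 = 24/8 ≈ 3.00000.
MLE = x̄ = 20/6 ≈ 3.33333.
Difference = 24/8 − 20/6 = -1/3 ≈ -0.3333.

MAP − MLE = -0.3333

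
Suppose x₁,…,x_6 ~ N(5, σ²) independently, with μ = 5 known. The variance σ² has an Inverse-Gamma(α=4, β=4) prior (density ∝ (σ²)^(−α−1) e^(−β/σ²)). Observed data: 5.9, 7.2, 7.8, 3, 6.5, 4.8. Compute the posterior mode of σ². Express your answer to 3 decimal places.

σ̂²_MAP = 1.736

Sum of squared deviations about the known mean: SS = (5.9−5)² + (7.2−5)² + (7.8−5)² + (3−5)² + (6.5−5)² + (4.8−5)² = 19.78.
The Normal likelihood contributes (σ²)^(−n/2) exp(−SS/(2σ²)), so the posterior is Inverse-Gamma(α + n/2, β + SS/2) = Inverse-Gamma(7, 13.89).
The mode of Inverse-Gamma(a, b) is b/(a+1) = 13.89/8 ≈ 1.736.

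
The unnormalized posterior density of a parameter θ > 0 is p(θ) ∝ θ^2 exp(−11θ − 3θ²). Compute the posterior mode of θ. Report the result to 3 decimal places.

θ̂_MAP = 0.167

ℓ'(θ) = 2/θ − 11 − 6θ. Setting this to zero and multiplying by θ: 6θ² + 11θ − 2 = 0.
θ = (−11 + √(11² + 4·6·2)) / (2·6) = (−11 + √169) / 12 = (−11 + 13)/12 = 1/6.
ℓ''(θ) = −2/θ² − 6 < 0, confirming a maximum.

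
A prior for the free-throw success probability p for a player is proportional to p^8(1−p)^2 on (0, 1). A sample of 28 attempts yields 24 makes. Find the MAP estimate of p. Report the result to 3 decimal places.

p̂_MAP = 0.842

The prior density ∝ p^8(1−p)^2 is the kernel of Beta(9, 3).
Data: 24 successes in 28 trials. The binomial likelihood contributes p^24(1−p)^4, so the posterior is Beta(9+24, 3+4) = Beta(33, 7).
For Beta(a, b) with a, b > 1 the mode is (a−1)/(a+b−2) = 32/38 ≈ 0.842.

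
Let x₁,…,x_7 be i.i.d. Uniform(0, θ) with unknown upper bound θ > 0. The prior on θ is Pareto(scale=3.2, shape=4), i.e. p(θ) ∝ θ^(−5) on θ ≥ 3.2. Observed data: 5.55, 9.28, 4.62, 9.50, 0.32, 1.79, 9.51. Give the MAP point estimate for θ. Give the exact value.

The Uniform(0, θ) likelihood is θ^(−n) for θ ≥ max(xᵢ), zero otherwise. Here max(xᵢ) = 9.51.
Posterior ∝ θ^(−5) · θ^(−7) = θ^(−12) on θ ≥ max(3.2, 9.51) = 9.51.
This density is strictly decreasing in θ, so the posterior mode lies at the lower boundary of the support.

θ̂_MAP = 9.51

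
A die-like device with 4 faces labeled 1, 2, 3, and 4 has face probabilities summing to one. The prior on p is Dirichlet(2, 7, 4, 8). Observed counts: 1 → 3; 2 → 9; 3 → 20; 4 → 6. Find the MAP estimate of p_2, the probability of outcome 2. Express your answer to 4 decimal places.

MAP estimate: 0.2727

The posterior is Dirichlet(αᵢ + nᵢ) = Dirichlet(5, 16, 24, 14).
For a Dirichlet(a₁,…,a_K) with all aᵢ > 1, the mode has j-th component (aⱼ − 1)/(Σaᵢ − K).
Here Σaᵢ = 59 and K = 4, so p_2 = (16 − 1)/(59 − 4) = 15/55 ≈ 0.2727.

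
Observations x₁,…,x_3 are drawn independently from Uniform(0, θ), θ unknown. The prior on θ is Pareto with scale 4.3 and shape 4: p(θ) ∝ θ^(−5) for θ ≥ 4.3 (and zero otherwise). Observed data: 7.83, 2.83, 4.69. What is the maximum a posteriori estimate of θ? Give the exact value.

θ̂_MAP = 7.83

The Uniform(0, θ) likelihood is θ^(−n) for θ ≥ max(xᵢ), zero otherwise. Here max(xᵢ) = 7.83.
Posterior ∝ θ^(−5) · θ^(−3) = θ^(−8) on θ ≥ max(4.3, 7.83) = 7.83.
This density is strictly decreasing in θ, so the posterior mode lies at the lower boundary of the support.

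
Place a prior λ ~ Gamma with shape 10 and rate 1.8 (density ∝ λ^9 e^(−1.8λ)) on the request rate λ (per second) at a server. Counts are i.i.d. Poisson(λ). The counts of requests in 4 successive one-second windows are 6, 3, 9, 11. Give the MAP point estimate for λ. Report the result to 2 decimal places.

λ̂_MAP = 6.55

Σxᵢ = 6+3+9+11 = 29, with n = 4.
Posterior ∝ λ^9e^(−1.8λ) · λ^29e^(−4λ) = λ^38e^(−5.8λ), i.e. Gamma(shape=39, rate=5.8).
The mode of a Gamma(a, b) with a ≥ 1 (shape–rate) is (a−1)/b = 38/5.8 ≈ 6.55.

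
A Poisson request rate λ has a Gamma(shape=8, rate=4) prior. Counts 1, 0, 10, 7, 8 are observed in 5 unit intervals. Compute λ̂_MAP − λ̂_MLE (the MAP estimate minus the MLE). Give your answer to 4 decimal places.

Σxᵢ = 26. Posterior is Gamma(34, 9); MAP = (34−1)/9 = 33/9 ≈ 3.66667.
MLE = x̄ = 26/5 ≈ 5.20000.
Difference = 33/9 − 26/5 = -23/15 ≈ -1.5333.

MAP − MLE = -1.5333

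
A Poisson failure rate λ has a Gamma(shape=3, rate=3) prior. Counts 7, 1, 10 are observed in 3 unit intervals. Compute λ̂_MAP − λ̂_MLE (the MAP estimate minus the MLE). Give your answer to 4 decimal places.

MAP − MLE = -2.6667

Σxᵢ = 18. Posterior is Gamma(21, 6); MAP = (21−1)/6 = 20/6 ≈ 3.33333.
MLE = x̄ = 18/3 ≈ 6.00000.
Difference = 20/6 − 18/3 = -8/3 ≈ -2.6667.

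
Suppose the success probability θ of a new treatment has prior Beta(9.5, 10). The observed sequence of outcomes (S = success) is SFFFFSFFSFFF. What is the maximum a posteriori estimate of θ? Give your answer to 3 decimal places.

Prior: Beta(9.5, 10).
Data: 3 successes in 12 trials (from the sequence). The binomial likelihood contributes θ^3(1−θ)^9, so the posterior is Beta(9.5+3, 10+9) = Beta(12.5, 19).
For Beta(a, b) with a, b > 1 the mode is (a−1)/(a+b−2) = 11.5/29.5 ≈ 0.390.

θ̂_MAP = 0.390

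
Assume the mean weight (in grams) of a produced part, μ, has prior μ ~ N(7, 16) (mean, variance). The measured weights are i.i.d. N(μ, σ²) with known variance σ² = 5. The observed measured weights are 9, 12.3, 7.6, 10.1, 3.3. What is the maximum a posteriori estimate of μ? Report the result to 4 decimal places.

n = 5; x̄ = (9 + 12.3 + 7.6 + 10.1 + 3.3)/5 = 42.3/5 = 8.46.
For a Normal prior and Normal likelihood with known variance, the posterior is Normal; its mode equals its mean, the precision-weighted average.
Prior precision 1/σ₀² = 1/16 = 0.0625; data precision n/σ² = 5/5 = 1.
μ̂ = (0.0625·7 + 1·8.46) / (0.0625 + 1) = 8.8975/1.0625 = 3559/425 ≈ 8.3741.

μ̂_MAP = 8.3741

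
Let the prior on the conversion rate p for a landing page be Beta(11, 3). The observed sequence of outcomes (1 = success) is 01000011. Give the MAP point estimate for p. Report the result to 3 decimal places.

p̂_MAP = 0.650

Prior: Beta(11, 3).
Data: 3 successes in 8 trials (from the sequence). The binomial likelihood contributes p^3(1−p)^5, so the posterior is Beta(11+3, 3+5) = Beta(14, 8).
For Beta(a, b) with a, b > 1 the mode is (a−1)/(a+b−2) = 13/20 ≈ 0.650.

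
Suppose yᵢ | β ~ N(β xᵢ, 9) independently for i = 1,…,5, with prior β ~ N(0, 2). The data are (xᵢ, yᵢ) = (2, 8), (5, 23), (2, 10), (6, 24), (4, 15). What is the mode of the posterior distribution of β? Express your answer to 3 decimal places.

β̂_MAP = 3.966

log p(β | y) = −Σ(yᵢ − βxᵢ)²/(2·9) − β²/(2·2) + const.
Setting the derivative to zero: Σxᵢ(yᵢ − βxᵢ)/9 − β/2 = 0, so β = Σxᵢyᵢ / (Σxᵢ² + σ²/τ²).
Σxᵢyᵢ = 2·8 + 5·23 + 2·10 + 6·24 + 4·15 = 355; Σxᵢ² = 85; σ²/τ² = 4.5.
β̂_MAP = 355 / (85 + 4.5) = 355/89.5 ≈ 3.966.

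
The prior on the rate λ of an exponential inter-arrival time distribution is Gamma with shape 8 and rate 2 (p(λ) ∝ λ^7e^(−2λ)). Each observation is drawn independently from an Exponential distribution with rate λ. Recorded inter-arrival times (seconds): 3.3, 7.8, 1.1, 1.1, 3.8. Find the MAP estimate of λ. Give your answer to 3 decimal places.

λ̂_MAP = 0.628

The Exponential(rate=λ) likelihood is ∝ λ^n e^(−λΣtᵢ). Here n = 5 and Σtᵢ = 3.3 + 7.8 + 1.1 + 1.1 + 3.8 = 17.1.
Posterior ∝ λ^7e^(−2λ) · λ^5e^(−17.1λ) = λ^12e^(−19.1λ), i.e. Gamma(13, 19.1).
Mode = (a−1)/b = 12/19.1 ≈ 0.628.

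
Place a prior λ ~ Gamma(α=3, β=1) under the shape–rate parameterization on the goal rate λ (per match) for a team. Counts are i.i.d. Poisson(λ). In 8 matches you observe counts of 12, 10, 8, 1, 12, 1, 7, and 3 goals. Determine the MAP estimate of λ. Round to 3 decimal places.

λ̂_MAP = 6.222

Σxᵢ = 12+10+8+1+12+1+7+3 = 54, with n = 8.
Posterior ∝ λ^2e^(−1λ) · λ^54e^(−8λ) = λ^56e^(−9λ), i.e. Gamma(shape=57, rate=9).
The mode of a Gamma(a, b) with a ≥ 1 (shape–rate) is (a−1)/b = 56/9 ≈ 6.222.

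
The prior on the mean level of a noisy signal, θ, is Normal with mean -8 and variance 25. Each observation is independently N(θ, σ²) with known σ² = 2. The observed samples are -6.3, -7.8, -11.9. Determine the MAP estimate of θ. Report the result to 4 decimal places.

θ̂_MAP = -8.6494

n = 3; x̄ = ((-6.3) + (-7.8) + (-11.9))/3 = -26/3 = -26/3 ≈ -8.6667.
For a Normal prior and Normal likelihood with known variance, the posterior is Normal; its mode equals its mean, the precision-weighted average.
Prior precision 1/σ₀² = 1/25 = 0.04; data precision n/σ² = 3/2 = 1.5.
θ̂ = (0.04·(-8) + 1.5·(-26/3)) / (0.04 + 1.5) = (-13.32)/1.54 = -666/77 ≈ -8.6494.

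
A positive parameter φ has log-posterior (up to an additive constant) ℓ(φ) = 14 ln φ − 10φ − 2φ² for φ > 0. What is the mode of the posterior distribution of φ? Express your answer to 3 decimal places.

φ̂_MAP = 1.000

ℓ'(φ) = 14/φ − 10 − 4φ. Setting this to zero and multiplying by φ: 4φ² + 10φ − 14 = 0.
φ = (−10 + √(10² + 4·4·14)) / (2·4) = (−10 + √324) / 8 = (−10 + 18)/8 = 1.
ℓ''(φ) = −14/φ² − 4 < 0, confirming a maximum.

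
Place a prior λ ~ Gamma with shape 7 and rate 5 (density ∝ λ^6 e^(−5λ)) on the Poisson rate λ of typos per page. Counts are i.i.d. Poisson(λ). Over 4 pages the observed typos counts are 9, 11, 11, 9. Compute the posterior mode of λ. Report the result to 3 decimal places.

λ̂_MAP = 5.111

Σxᵢ = 9+11+11+9 = 40, with n = 4.
Posterior ∝ λ^6e^(−5λ) · λ^40e^(−4λ) = λ^46e^(−9λ), i.e. Gamma(shape=47, rate=9).
The mode of a Gamma(a, b) with a ≥ 1 (shape–rate) is (a−1)/b = 46/9 ≈ 5.111.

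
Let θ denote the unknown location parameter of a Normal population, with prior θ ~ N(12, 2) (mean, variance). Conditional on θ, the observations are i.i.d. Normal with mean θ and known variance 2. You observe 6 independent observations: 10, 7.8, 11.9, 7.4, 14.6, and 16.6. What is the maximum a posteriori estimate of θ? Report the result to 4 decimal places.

θ̂_MAP = 11.4714

n = 6; x̄ = (10 + 7.8 + 11.9 + 7.4 + 14.6 + 16.6)/6 = 68.3/6 = 683/60 ≈ 11.3833.
For a Normal prior and Normal likelihood with known variance, the posterior is Normal; its mode equals its mean, the precision-weighted average.
Prior precision 1/σ₀² = 1/2 = 0.5; data precision n/σ² = 6/2 = 3.
θ̂ = (0.5·12 + 3·(683/60)) / (0.5 + 3) = 40.15/3.5 = 803/70 ≈ 11.4714.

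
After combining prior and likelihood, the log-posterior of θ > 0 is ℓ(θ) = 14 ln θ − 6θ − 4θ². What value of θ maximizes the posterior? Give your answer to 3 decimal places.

ℓ'(θ) = 14/θ − 6 − 8θ. Setting this to zero and multiplying by θ: 8θ² + 6θ − 14 = 0.
θ = (−6 + √(6² + 4·8·14)) / (2·8) = (−6 + √484) / 16 = (−6 + 22)/16 = 1.
ℓ''(θ) = −14/θ² − 8 < 0, confirming a maximum.

θ̂_MAP = 1.000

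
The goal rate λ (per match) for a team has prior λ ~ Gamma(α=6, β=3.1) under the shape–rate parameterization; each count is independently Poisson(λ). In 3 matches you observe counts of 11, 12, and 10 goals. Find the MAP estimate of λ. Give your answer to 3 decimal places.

λ̂_MAP = 6.230

Σxᵢ = 11+12+10 = 33, with n = 3.
Posterior ∝ λ^5e^(−3.1λ) · λ^33e^(−3λ) = λ^38e^(−6.1λ), i.e. Gamma(shape=39, rate=6.1).
The mode of a Gamma(a, b) with a ≥ 1 (shape–rate) is (a−1)/b = 38/6.1 ≈ 6.230.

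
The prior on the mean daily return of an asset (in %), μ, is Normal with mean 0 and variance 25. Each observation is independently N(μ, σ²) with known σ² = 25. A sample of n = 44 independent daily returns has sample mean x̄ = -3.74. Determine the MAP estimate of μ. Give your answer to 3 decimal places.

μ̂_MAP = -3.657

n = 44, x̄ = -3.74.
For a Normal prior and Normal likelihood with known variance, the posterior is Normal; its mode equals its mean, the precision-weighted average.
Prior precision 1/σ₀² = 1/25 = 0.04; data precision n/σ² = 44/25 = 1.76.
μ̂ = (0.04·0 + 1.76·(-3.74)) / (0.04 + 1.76) = (-6.5824)/1.8 = -4114/1125 ≈ -3.657.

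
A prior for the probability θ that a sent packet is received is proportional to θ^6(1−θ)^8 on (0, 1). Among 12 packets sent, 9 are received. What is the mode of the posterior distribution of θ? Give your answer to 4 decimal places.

The prior density ∝ θ^6(1−θ)^8 is the kernel of Beta(7, 9).
Data: 9 successes in 12 trials. The binomial likelihood contributes θ^9(1−θ)^3, so the posterior is Beta(7+9, 9+3) = Beta(16, 12).
For Beta(a, b) with a, b > 1 the mode is (a−1)/(a+b−2) = 15/26 ≈ 0.5769.

θ̂_MAP = 0.5769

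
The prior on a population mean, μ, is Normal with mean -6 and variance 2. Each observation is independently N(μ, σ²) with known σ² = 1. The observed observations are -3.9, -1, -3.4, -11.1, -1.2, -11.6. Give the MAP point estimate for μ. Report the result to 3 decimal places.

n = 6; x̄ = ((-3.9) + (-1) + (-3.4) + (-11.1) + (-1.2) + (-11.6))/6 = -32.2/6 = -161/30 ≈ -5.3667.
For a Normal prior and Normal likelihood with known variance, the posterior is Normal; its mode equals its mean, the precision-weighted average.
Prior precision 1/σ₀² = 1/2 = 0.5; data precision n/σ² = 6/1 = 6.
μ̂ = (0.5·(-6) + 6·(-161/30)) / (0.5 + 6) = (-35.2)/6.5 = -352/65 ≈ -5.415.

μ̂_MAP = -5.415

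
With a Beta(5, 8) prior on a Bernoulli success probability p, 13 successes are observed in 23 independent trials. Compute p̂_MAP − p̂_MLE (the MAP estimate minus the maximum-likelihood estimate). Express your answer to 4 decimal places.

MAP − MLE = -0.0652

Posterior is Beta(18, 18); MAP = (18−1)/(36−2) = 17/34 ≈ 0.50000.
MLE ignores the prior: p̂_MLE = k/n = 13/23 ≈ 0.56522.
Difference = 17/34 − 13/23 = -3/46 ≈ -0.0652.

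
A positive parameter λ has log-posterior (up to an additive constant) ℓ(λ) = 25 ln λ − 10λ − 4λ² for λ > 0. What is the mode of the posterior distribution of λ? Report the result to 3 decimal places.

λ̂_MAP = 1.250

ℓ'(λ) = 25/λ − 10 − 8λ. Setting this to zero and multiplying by λ: 8λ² + 10λ − 25 = 0.
λ = (−10 + √(10² + 4·8·25)) / (2·8) = (−10 + √900) / 16 = (−10 + 30)/16 = 5/4.
ℓ''(λ) = −25/λ² − 8 < 0, confirming a maximum.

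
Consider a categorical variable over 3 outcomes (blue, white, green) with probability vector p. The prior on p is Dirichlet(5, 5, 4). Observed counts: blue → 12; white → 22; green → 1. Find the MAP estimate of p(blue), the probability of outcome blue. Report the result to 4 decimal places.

The posterior is Dirichlet(αᵢ + nᵢ) = Dirichlet(17, 27, 5).
For a Dirichlet(a₁,…,a_K) with all aᵢ > 1, the mode has j-th component (aⱼ − 1)/(Σaᵢ − K).
Here Σaᵢ = 49 and K = 3, so p(blue) = (17 − 1)/(49 − 3) = 16/46 ≈ 0.3478.

MAP estimate of p(blue) = 0.3478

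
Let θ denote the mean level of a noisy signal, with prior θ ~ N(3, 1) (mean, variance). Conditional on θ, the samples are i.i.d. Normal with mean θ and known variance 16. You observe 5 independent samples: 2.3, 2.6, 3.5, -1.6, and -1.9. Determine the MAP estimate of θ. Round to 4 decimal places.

n = 5; x̄ = (2.3 + 2.6 + 3.5 + (-1.6) + (-1.9))/5 = 4.9/5 = 0.98.
For a Normal prior and Normal likelihood with known variance, the posterior is Normal; its mode equals its mean, the precision-weighted average.
Prior precision 1/σ₀² = 1/1 = 1; data precision n/σ² = 5/16 = 0.3125.
θ̂ = (1·3 + 0.3125·0.98) / (1 + 0.3125) = 3.30625/1.3125 = 529/210 ≈ 2.5190.

θ̂_MAP = 2.5190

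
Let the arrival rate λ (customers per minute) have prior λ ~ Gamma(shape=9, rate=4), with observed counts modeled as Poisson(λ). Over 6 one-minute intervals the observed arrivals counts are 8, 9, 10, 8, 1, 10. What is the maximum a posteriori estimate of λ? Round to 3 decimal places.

Σxᵢ = 8+9+10+8+1+10 = 46, with n = 6.
Posterior ∝ λ^8e^(−4λ) · λ^46e^(−6λ) = λ^54e^(−10λ), i.e. Gamma(shape=55, rate=10).
The mode of a Gamma(a, b) with a ≥ 1 (shape–rate) is (a−1)/b = 54/10 ≈ 5.400.

λ̂_MAP = 5.400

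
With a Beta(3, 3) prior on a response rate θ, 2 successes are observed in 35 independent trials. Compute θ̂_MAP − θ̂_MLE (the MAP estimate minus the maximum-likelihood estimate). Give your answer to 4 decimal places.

MAP − MLE = 0.0454

Posterior is Beta(5, 36); MAP = (5−1)/(41−2) = 4/39 ≈ 0.10256.
MLE ignores the prior: θ̂_MLE = k/n = 2/35 ≈ 0.05714.
Difference = 4/39 − 2/35 = 62/1365 ≈ 0.0454.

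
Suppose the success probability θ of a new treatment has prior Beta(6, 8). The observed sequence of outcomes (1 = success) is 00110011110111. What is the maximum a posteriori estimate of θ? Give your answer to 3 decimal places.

θ̂_MAP = 0.538

Prior: Beta(6, 8).
Data: 9 successes in 14 trials (from the sequence). The binomial likelihood contributes θ^9(1−θ)^5, so the posterior is Beta(6+9, 8+5) = Beta(15, 13).
For Beta(a, b) with a, b > 1 the mode is (a−1)/(a+b−2) = 14/26 ≈ 0.538.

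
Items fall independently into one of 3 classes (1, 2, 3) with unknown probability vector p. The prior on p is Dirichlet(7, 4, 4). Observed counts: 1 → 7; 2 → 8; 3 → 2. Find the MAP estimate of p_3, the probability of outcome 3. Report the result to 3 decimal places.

The posterior is Dirichlet(αᵢ + nᵢ) = Dirichlet(14, 12, 6).
For a Dirichlet(a₁,…,a_K) with all aᵢ > 1, the mode has j-th component (aⱼ − 1)/(Σaᵢ − K).
Here Σaᵢ = 32 and K = 3, so p_3 = (6 − 1)/(32 − 3) = 5/29 ≈ 0.172.

MAP estimate: 0.172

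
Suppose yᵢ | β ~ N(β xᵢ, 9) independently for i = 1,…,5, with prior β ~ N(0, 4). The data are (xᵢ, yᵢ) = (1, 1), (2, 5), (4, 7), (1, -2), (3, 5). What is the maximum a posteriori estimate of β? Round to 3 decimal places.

log p(β | y) = −Σ(yᵢ − βxᵢ)²/(2·9) − β²/(2·4) + const.
Setting the derivative to zero: Σxᵢ(yᵢ − βxᵢ)/9 − β/4 = 0, so β = Σxᵢyᵢ / (Σxᵢ² + σ²/τ²).
Σxᵢyᵢ = 1·1 + 2·5 + 4·7 + 1·(-2) + 3·5 = 52; Σxᵢ² = 31; σ²/τ² = 2.25.
β̂_MAP = 52 / (31 + 2.25) = 52/33.25 ≈ 1.564.

β̂_MAP = 1.564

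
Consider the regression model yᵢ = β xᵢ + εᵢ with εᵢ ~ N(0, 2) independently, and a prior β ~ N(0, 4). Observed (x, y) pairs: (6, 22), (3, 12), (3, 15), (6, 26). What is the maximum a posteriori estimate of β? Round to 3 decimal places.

β̂_MAP = 4.077

log p(β | y) = −Σ(yᵢ − βxᵢ)²/(2·2) − β²/(2·4) + const.
Setting the derivative to zero: Σxᵢ(yᵢ − βxᵢ)/2 − β/4 = 0, so β = Σxᵢyᵢ / (Σxᵢ² + σ²/τ²).
Σxᵢyᵢ = 6·22 + 3·12 + 3·15 + 6·26 = 369; Σxᵢ² = 90; σ²/τ² = 0.5.
β̂_MAP = 369 / (90 + 0.5) = 369/90.5 ≈ 4.077.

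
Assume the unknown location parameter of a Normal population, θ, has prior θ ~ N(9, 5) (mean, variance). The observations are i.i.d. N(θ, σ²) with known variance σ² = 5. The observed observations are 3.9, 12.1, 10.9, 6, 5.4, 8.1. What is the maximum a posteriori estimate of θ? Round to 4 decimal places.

θ̂_MAP = 7.9143

n = 6; x̄ = (3.9 + 12.1 + 10.9 + 6 + 5.4 + 8.1)/6 = 46.4/6 = 116/15 ≈ 7.7333.
For a Normal prior and Normal likelihood with known variance, the posterior is Normal; its mode equals its mean, the precision-weighted average.
Prior precision 1/σ₀² = 1/5 = 0.2; data precision n/σ² = 6/5 = 1.2.
θ̂ = (0.2·9 + 1.2·(116/15)) / (0.2 + 1.2) = 11.08/1.4 = 277/35 ≈ 7.9143.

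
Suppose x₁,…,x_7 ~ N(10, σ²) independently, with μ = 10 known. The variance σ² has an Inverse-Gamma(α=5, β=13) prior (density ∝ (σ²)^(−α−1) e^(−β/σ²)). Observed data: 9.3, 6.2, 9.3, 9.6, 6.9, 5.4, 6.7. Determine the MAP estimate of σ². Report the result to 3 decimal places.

σ̂²_MAP = 4.381

Sum of squared deviations about the known mean: SS = (9.3−10)² + (6.2−10)² + (9.3−10)² + (9.6−10)² + (6.9−10)² + (5.4−10)² + (6.7−10)² = 57.24.
The Normal likelihood contributes (σ²)^(−n/2) exp(−SS/(2σ²)), so the posterior is Inverse-Gamma(α + n/2, β + SS/2) = Inverse-Gamma(8.5, 41.62).
The mode of Inverse-Gamma(a, b) is b/(a+1) = 41.62/9.5 ≈ 4.381.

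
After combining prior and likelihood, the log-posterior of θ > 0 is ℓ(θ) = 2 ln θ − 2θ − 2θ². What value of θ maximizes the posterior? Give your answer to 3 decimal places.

θ̂_MAP = 0.500

ℓ'(θ) = 2/θ − 2 − 4θ. Setting this to zero and multiplying by θ: 4θ² + 2θ − 2 = 0.
θ = (−2 + √(2² + 4·4·2)) / (2·4) = (−2 + √36) / 8 = (−2 + 6)/8 = 1/2.
ℓ''(θ) = −2/θ² − 4 < 0, confirming a maximum.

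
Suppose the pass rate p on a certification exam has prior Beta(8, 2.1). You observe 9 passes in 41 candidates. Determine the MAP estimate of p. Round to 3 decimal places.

Prior: Beta(8, 2.1).
Data: 9 successes in 41 trials. The binomial likelihood contributes p^9(1−p)^32, so the posterior is Beta(8+9, 2.1+32) = Beta(17, 34.1).
For Beta(a, b) with a, b > 1 the mode is (a−1)/(a+b−2) = 16/49.1 ≈ 0.326.

p̂_MAP = 0.326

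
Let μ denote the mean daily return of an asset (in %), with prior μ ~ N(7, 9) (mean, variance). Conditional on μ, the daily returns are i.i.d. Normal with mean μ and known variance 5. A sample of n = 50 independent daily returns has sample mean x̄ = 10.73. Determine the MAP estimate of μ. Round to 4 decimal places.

n = 50, x̄ = 10.73.
For a Normal prior and Normal likelihood with known variance, the posterior is Normal; its mode equals its mean, the precision-weighted average.
Prior precision 1/σ₀² = 1/9; data precision n/σ² = 50/5 = 10.
μ̂ = ((1/9)·7 + 10·10.73) / (1/9 + 10) = (9727/90)/(91/9) = 9727/910 ≈ 10.6890.

μ̂_MAP = 10.6890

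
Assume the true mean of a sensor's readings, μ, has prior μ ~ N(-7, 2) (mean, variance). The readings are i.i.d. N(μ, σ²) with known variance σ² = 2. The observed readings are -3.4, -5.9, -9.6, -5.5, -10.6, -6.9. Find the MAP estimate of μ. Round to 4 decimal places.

n = 6; x̄ = ((-3.4) + (-5.9) + (-9.6) + (-5.5) + (-10.6) + (-6.9))/6 = -41.9/6 = -419/60 ≈ -6.9833.
For a Normal prior and Normal likelihood with known variance, the posterior is Normal; its mode equals its mean, the precision-weighted average.
Prior precision 1/σ₀² = 1/2 = 0.5; data precision n/σ² = 6/2 = 3.
μ̂ = (0.5·(-7) + 3·(-419/60)) / (0.5 + 3) = (-24.45)/3.5 = -489/70 ≈ -6.9857.

μ̂_MAP = -6.9857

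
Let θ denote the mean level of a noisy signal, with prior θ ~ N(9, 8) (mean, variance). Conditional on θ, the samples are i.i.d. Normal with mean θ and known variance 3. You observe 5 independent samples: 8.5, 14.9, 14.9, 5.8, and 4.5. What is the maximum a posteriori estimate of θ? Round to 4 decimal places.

θ̂_MAP = 9.6698

n = 5; x̄ = (8.5 + 14.9 + 14.9 + 5.8 + 4.5)/5 = 48.6/5 = 9.72.
For a Normal prior and Normal likelihood with known variance, the posterior is Normal; its mode equals its mean, the precision-weighted average.
Prior precision 1/σ₀² = 1/8 = 0.125; data precision n/σ² = 5/3.
θ̂ = (0.125·9 + (5/3)·9.72) / (0.125 + 5/3) = 17.325/(43/24) = 2079/215 ≈ 9.6698.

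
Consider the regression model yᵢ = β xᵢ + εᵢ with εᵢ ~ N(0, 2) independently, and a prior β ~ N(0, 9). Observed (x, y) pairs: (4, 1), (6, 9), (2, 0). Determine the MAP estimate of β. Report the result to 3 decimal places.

β̂_MAP = 1.032

log p(β | y) = −Σ(yᵢ − βxᵢ)²/(2·2) − β²/(2·9) + const.
Setting the derivative to zero: Σxᵢ(yᵢ − βxᵢ)/2 − β/9 = 0, so β = Σxᵢyᵢ / (Σxᵢ² + σ²/τ²).
Σxᵢyᵢ = 4·1 + 6·9 + 2·0 = 58; Σxᵢ² = 56; σ²/τ² = 2/9.
β̂_MAP = 58 / (56 + 2/9) = 58/(506/9) = 261/253 ≈ 1.032.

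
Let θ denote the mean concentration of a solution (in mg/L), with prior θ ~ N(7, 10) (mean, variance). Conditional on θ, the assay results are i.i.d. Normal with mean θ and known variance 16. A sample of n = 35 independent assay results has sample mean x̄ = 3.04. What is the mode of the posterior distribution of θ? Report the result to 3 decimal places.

n = 35, x̄ = 3.04.
For a Normal prior and Normal likelihood with known variance, the posterior is Normal; its mode equals its mean, the precision-weighted average.
Prior precision 1/σ₀² = 1/10 = 0.1; data precision n/σ² = 35/16 = 2.1875.
θ̂ = (0.1·7 + 2.1875·3.04) / (0.1 + 2.1875) = 7.35/2.2875 = 196/61 ≈ 3.213.

θ̂_MAP = 3.213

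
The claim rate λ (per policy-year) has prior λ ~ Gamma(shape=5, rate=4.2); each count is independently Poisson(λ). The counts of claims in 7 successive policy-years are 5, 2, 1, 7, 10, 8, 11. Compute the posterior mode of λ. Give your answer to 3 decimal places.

λ̂_MAP = 4.286

Σxᵢ = 5+2+1+7+10+8+11 = 44, with n = 7.
Posterior ∝ λ^4e^(−4.2λ) · λ^44e^(−7λ) = λ^48e^(−11.2λ), i.e. Gamma(shape=49, rate=11.2).
The mode of a Gamma(a, b) with a ≥ 1 (shape–rate) is (a−1)/b = 48/11.2 ≈ 4.286.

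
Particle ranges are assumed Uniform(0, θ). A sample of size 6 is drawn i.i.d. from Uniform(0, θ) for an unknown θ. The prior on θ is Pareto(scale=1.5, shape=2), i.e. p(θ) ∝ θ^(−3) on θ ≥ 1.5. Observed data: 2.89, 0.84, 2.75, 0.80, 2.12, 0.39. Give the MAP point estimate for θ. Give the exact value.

θ̂_MAP = 2.89

The Uniform(0, θ) likelihood is θ^(−n) for θ ≥ max(xᵢ), zero otherwise. Here max(xᵢ) = 2.89.
Posterior ∝ θ^(−3) · θ^(−6) = θ^(−9) on θ ≥ max(1.5, 2.89) = 2.89.
This density is strictly decreasing in θ, so the posterior mode lies at the lower boundary of the support.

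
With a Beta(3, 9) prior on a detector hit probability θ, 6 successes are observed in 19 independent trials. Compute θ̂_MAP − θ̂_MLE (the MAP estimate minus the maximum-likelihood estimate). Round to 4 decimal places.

Posterior is Beta(9, 22); MAP = (9−1)/(31−2) = 8/29 ≈ 0.27586.
MLE ignores the prior: θ̂_MLE = k/n = 6/19 ≈ 0.31579.
Difference = 8/29 − 6/19 = -22/551 ≈ -0.0399.

MAP − MLE = -0.0399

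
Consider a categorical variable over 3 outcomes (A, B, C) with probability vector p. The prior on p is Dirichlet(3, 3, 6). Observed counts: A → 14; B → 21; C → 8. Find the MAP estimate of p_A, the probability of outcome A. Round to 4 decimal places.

MAP estimate of p_A = 0.3077

The posterior is Dirichlet(αᵢ + nᵢ) = Dirichlet(17, 24, 14).
For a Dirichlet(a₁,…,a_K) with all aᵢ > 1, the mode has j-th component (aⱼ − 1)/(Σaᵢ − K).
Here Σaᵢ = 55 and K = 3, so p_A = (17 − 1)/(55 − 3) = 16/52 ≈ 0.3077.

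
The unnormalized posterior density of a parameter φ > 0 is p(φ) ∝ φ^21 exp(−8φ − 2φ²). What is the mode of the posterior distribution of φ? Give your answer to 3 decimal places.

ℓ'(φ) = 21/φ − 8 − 4φ. Setting this to zero and multiplying by φ: 4φ² + 8φ − 21 = 0.
φ = (−8 + √(8² + 4·4·21)) / (2·4) = (−8 + √400) / 8 = (−8 + 20)/8 = 3/2.
ℓ''(φ) = −21/φ² − 4 < 0, confirming a maximum.

φ̂_MAP = 1.500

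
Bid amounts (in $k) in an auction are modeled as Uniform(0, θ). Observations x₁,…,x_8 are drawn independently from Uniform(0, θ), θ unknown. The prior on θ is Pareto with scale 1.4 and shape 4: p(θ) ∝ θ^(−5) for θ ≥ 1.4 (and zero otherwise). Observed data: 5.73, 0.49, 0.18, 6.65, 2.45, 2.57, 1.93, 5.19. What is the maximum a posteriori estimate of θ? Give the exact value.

The Uniform(0, θ) likelihood is θ^(−n) for θ ≥ max(xᵢ), zero otherwise. Here max(xᵢ) = 6.65.
Posterior ∝ θ^(−5) · θ^(−8) = θ^(−13) on θ ≥ max(1.4, 6.65) = 6.65.
This density is strictly decreasing in θ, so the posterior mode lies at the lower boundary of the support.

θ̂_MAP = 6.65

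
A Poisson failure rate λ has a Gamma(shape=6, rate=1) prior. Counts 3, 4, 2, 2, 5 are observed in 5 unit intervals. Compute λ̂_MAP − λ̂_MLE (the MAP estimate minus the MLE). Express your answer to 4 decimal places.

MAP − MLE = 0.3000

Σxᵢ = 16. Posterior is Gamma(22, 6); MAP = (22−1)/6 = 21/6 ≈ 3.50000.
MLE = x̄ = 16/5 ≈ 3.20000.
Difference = 21/6 − 16/5 = 3/10 ≈ 0.3000.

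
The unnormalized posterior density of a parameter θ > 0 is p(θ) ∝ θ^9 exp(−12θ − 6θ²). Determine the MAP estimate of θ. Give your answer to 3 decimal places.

θ̂_MAP = 0.500

ℓ'(θ) = 9/θ − 12 − 12θ. Setting this to zero and multiplying by θ: 12θ² + 12θ − 9 = 0.
θ = (−12 + √(12² + 4·12·9)) / (2·12) = (−12 + √576) / 24 = (−12 + 24)/24 = 1/2.
ℓ''(θ) = −9/θ² − 12 < 0, confirming a maximum.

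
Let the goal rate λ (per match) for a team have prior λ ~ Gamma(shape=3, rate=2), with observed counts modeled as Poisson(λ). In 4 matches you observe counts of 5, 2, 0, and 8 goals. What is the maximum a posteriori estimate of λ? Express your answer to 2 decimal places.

Σxᵢ = 5+2+0+8 = 15, with n = 4.
Posterior ∝ λ^2e^(−2λ) · λ^15e^(−4λ) = λ^17e^(−6λ), i.e. Gamma(shape=18, rate=6).
The mode of a Gamma(a, b) with a ≥ 1 (shape–rate) is (a−1)/b = 17/6 ≈ 2.83.

λ̂_MAP = 2.83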